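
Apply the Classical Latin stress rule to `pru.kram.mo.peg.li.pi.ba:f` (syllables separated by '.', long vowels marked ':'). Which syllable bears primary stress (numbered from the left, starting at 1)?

Classical Latin: stress the penult if heavy (long vowel or closed), else the antepenult.
Weights: 5 li L, 6 pi L, 7 ba:f H.
The penult (syllable 6, pi) is light, so stress falls on the antepenult (syllable 5, li).
Stress on syllable 5: pru.kram.mo.peg.ˈli.pi.ba:f.

5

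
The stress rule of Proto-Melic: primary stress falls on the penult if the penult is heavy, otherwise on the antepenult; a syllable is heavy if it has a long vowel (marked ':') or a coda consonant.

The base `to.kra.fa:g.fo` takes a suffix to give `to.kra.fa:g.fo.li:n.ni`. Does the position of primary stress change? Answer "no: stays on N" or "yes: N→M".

Base `to.kra.fa:g.fo` (4 syllables):
  Weights: 2 kra L, 3 fa:g H, 4 fo L.
  The penult (syllable 3, fa:g) is heavy, so it takes stress.
  → primary stress on syllable 3.
Suffixed `to.kra.fa:g.fo.li:n.ni` (6 syllables):
  Weights: 4 fo L, 5 li:n H, 6 ni L.
  The penult (syllable 5, li:n) is heavy, so it takes stress.
  → primary stress on syllable 5.

yes: 3→5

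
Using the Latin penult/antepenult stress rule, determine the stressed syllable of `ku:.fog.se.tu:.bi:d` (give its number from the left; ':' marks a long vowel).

4

Classical Latin: stress the penult if heavy (long vowel or closed), else the antepenult.
Weights: 3 se L, 4 tu: H, 5 bi:d H.
The penult (syllable 4, tu:) is heavy, so it takes stress.
Stress on syllable 4: ku:.fog.se.ˈtu:.bi:d.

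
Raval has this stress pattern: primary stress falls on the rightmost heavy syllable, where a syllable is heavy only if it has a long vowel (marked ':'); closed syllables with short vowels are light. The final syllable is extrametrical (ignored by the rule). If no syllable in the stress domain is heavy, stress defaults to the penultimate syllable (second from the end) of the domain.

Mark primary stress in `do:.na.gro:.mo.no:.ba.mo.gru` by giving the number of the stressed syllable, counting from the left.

5

The final syllable (8, gru) is extrametrical; the stress domain is syllables 1–7.
Weights: 1 do: H, 2 na L, 3 gro: H, 4 mo L, 5 no: H, 6 ba L, 7 mo L.
Heavy syllables in the domain: 1, 3, 5. The rightmost is syllable 5 (no:).
Primary stress: syllable 5 → do:.na.gro:.mo.ˈno:.ba.mo.gru.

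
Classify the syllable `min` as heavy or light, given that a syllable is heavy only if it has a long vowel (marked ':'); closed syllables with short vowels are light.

light

`min`: short vowel, closed (coda /n/). Short vowel → light.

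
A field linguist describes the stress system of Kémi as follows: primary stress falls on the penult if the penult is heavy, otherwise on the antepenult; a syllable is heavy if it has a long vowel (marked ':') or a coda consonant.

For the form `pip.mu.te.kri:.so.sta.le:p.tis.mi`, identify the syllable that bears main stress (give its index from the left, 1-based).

Weights: 7 le:p H, 8 tis H, 9 mi L.
The penult (syllable 8, tis) is heavy, so it takes stress.
Primary stress: syllable 8 → pip.mu.te.kri:.so.sta.le:p.ˈtis.mi.

8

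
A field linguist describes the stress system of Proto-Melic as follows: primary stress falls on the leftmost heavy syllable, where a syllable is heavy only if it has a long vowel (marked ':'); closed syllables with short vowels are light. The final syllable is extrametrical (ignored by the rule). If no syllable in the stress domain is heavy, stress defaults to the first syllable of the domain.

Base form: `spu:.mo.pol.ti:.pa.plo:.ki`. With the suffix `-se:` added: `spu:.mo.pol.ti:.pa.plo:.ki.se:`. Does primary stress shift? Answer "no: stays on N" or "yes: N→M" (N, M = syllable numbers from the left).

no: stays on 1

Base `spu:.mo.pol.ti:.pa.plo:.ki` (7 syllables):
  The final syllable (7, ki) is extrametrical; the stress domain is syllables 1–6.
  Weights: 1 spu: H, 2 mo L, 3 pol L, 4 ti: H, 5 pa L, 6 plo: H.
  Heavy syllables in the domain: 1, 4, 6. The leftmost is syllable 1 (spu:).
  → primary stress on syllable 1.
Suffixed `spu:.mo.pol.ti:.pa.plo:.ki.se:` (8 syllables):
  The final syllable (8, se:) is extrametrical; the stress domain is syllables 1–7.
  Weights: 1 spu: H, 2 mo L, 3 pol L, 4 ti: H, 5 pa L, 6 plo: H, 7 ki L.
  Heavy syllables in the domain: 1, 4, 6. The leftmost is syllable 1 (spu:).
  → primary stress on syllable 1.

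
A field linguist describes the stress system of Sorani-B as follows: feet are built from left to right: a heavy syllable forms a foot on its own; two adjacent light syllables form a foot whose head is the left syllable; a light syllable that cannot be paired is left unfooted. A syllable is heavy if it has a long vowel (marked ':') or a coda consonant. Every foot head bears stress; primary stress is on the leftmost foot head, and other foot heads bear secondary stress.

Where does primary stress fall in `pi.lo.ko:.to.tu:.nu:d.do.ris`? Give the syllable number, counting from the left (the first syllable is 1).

Weights: 1 pi L, 2 lo L, 3 ko: H, 4 to L, 5 tu: H, 6 nu:d H, 7 do L, 8 ris H.
Parse left to right (heavy = foot alone; LL = one foot; stranded L unfooted): (ˈpi.lo) (ˈko:) to (ˈtu:) (ˈnu:d) do (ˈris).
Foot heads: 1, 3, 5, 6, 8.
Primary stress on the leftmost head = syllable 1.
Primary stress: syllable 1 → ˈpi.lo.ko:.to.tu:.nu:d.do.ris.

1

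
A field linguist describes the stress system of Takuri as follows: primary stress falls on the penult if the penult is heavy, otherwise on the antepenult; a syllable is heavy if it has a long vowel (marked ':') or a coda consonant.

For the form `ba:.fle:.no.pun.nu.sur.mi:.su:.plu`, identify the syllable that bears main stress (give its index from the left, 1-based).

Weights: 7 mi: H, 8 su: H, 9 plu L.
The penult (syllable 8, su:) is heavy, so it takes stress.
Primary stress: syllable 8 → ba:.fle:.no.pun.nu.sur.mi:.ˈsu:.plu.

8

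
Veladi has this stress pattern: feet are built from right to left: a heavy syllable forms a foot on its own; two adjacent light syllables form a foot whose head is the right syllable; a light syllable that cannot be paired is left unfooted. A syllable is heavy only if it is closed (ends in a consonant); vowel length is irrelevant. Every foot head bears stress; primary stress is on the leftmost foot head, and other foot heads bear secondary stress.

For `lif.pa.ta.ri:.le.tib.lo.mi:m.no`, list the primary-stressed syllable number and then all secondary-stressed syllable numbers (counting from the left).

Weights: 1 lif H, 2 pa L, 3 ta L, 4 ri: L, 5 le L, 6 tib H, 7 lo L, 8 mi:m H, 9 no L.
Parse right to left (heavy = foot alone; LL = one foot; stranded L unfooted): (ˈlif) (pa.ˈta) (ri:.ˈle) (ˈtib) lo (ˈmi:m) no.
Foot heads: 1, 3, 5, 6, 8.
Primary stress on the leftmost head = syllable 1.
Secondary stress on 3, 5, 6, 8: ˈlif.pa.ˌta.ri:.ˌle.ˌtib.lo.ˌmi:m.no.

primary 1, secondary 3, 5, 6, 8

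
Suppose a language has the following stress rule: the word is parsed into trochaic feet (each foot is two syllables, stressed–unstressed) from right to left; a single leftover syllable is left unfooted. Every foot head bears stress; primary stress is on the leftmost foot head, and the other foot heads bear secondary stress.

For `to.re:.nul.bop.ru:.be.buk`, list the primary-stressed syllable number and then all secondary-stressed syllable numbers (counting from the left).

primary 2, secondary 4, 6

Parse right to left into trochaic (ˈσσ) feet: to (ˈre:.nul) (ˈbop.ru:) (ˈbe.buk). Syllable 1 is left unfooted.
Foot heads (stressed positions): 2, 4, 6.
End Rule Leftmost: primary stress on the leftmost head = syllable 2.
Secondary stress on 4, 6: to.ˈre:.nul.ˌbop.ru:.ˌbe.buk.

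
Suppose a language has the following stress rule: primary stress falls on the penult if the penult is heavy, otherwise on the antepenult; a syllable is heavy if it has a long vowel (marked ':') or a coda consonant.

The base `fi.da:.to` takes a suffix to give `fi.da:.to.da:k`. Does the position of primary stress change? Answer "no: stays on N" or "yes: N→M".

no: stays on 2

Base `fi.da:.to` (3 syllables):
  Weights: 1 fi L, 2 da: H, 3 to L.
  The penult (syllable 2, da:) is heavy, so it takes stress.
  → primary stress on syllable 2.
Suffixed `fi.da:.to.da:k` (4 syllables):
  Weights: 2 da: H, 3 to L, 4 da:k H.
  The penult (syllable 3, to) is light, so stress falls on the antepenult (syllable 2, da:).
  → primary stress on syllable 2.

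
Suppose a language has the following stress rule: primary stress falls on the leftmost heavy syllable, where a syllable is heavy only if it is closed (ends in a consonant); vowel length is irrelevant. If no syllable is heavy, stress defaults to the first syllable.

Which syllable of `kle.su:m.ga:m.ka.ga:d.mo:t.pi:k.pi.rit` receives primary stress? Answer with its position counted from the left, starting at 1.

Weights: 1 kle L, 2 su:m H, 3 ga:m H, 4 ka L, 5 ga:d H, 6 mo:t H, 7 pi:k H, 8 pi L, 9 rit H.
Heavy syllables in the domain: 2, 3, 5, 6, 7, 9. The leftmost is syllable 2 (su:m).
Primary stress: syllable 2 → kle.ˈsu:m.ga:m.ka.ga:d.mo:t.pi:k.pi.rit.

2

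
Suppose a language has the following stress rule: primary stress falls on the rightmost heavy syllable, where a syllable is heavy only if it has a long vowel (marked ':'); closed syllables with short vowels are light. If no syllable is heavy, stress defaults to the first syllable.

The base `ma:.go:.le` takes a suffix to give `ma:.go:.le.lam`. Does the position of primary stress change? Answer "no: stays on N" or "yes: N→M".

Base `ma:.go:.le` (3 syllables):
  Weights: 1 ma: H, 2 go: H, 3 le L.
  Heavy syllables in the domain: 1, 2. The rightmost is syllable 2 (go:).
  → primary stress on syllable 2.
Suffixed `ma:.go:.le.lam` (4 syllables):
  Weights: 1 ma: H, 2 go: H, 3 le L, 4 lam L.
  Heavy syllables in the domain: 1, 2. The rightmost is syllable 2 (go:).
  → primary stress on syllable 2.

no: stays on 2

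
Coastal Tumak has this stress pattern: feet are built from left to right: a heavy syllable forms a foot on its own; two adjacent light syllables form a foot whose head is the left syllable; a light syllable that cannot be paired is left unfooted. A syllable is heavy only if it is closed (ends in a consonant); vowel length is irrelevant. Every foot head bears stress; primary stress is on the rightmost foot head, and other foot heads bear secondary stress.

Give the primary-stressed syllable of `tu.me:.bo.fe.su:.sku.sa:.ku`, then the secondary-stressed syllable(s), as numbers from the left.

Weights: 1 tu L, 2 me: L, 3 bo L, 4 fe L, 5 su: L, 6 sku L, 7 sa: L, 8 ku L.
Parse left to right (heavy = foot alone; LL = one foot; stranded L unfooted): (ˈtu.me:) (ˈbo.fe) (ˈsu:.sku) (ˈsa:.ku).
Foot heads: 1, 3, 5, 7.
Primary stress on the rightmost head = syllable 7.
Secondary stress on 1, 3, 5: ˌtu.me:.ˌbo.fe.ˌsu:.sku.ˈsa:.ku.

primary 7, secondary 1, 3, 5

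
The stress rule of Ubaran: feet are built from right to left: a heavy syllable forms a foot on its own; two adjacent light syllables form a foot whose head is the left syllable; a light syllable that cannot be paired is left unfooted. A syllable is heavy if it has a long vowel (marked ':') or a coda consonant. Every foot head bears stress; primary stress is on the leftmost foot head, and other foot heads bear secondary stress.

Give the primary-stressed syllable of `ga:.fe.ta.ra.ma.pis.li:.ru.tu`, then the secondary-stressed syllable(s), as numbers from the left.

Weights: 1 ga: H, 2 fe L, 3 ta L, 4 ra L, 5 ma L, 6 pis H, 7 li: H, 8 ru L, 9 tu L.
Parse right to left (heavy = foot alone; LL = one foot; stranded L unfooted): (ˈga:) (ˈfe.ta) (ˈra.ma) (ˈpis) (ˈli:) (ˈru.tu).
Foot heads: 1, 2, 4, 6, 7, 8.
Primary stress on the leftmost head = syllable 1.
Secondary stress on 2, 4, 6, 7, 8: ˈga:.ˌfe.ta.ˌra.ma.ˌpis.ˌli:.ˌru.tu.

primary 1, secondary 2, 4, 6, 7, 8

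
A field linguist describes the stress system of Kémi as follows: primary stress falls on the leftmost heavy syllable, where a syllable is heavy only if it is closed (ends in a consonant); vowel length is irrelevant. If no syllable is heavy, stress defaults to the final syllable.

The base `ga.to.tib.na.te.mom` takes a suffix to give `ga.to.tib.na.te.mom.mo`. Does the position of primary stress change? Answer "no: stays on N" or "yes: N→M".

Base `ga.to.tib.na.te.mom` (6 syllables):
  Weights: 1 ga L, 2 to L, 3 tib H, 4 na L, 5 te L, 6 mom H.
  Heavy syllables in the domain: 3, 6. The leftmost is syllable 3 (tib).
  → primary stress on syllable 3.
Suffixed `ga.to.tib.na.te.mom.mo` (7 syllables):
  Weights: 1 ga L, 2 to L, 3 tib H, 4 na L, 5 te L, 6 mom H, 7 mo L.
  Heavy syllables in the domain: 3, 6. The leftmost is syllable 3 (tib).
  → primary stress on syllable 3.

no: stays on 3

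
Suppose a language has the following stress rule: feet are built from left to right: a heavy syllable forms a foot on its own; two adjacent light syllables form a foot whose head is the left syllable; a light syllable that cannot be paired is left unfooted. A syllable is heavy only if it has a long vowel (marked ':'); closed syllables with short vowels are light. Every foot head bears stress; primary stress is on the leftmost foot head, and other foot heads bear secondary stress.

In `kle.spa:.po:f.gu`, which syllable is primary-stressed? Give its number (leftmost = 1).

Weights: 1 kle L, 2 spa: H, 3 po:f H, 4 gu L.
Parse left to right (heavy = foot alone; LL = one foot; stranded L unfooted): kle (ˈspa:) (ˈpo:f) gu.
Foot heads: 2, 3.
Primary stress on the leftmost head = syllable 2.
Primary stress: syllable 2 → kle.ˈspa:.po:f.gu.

2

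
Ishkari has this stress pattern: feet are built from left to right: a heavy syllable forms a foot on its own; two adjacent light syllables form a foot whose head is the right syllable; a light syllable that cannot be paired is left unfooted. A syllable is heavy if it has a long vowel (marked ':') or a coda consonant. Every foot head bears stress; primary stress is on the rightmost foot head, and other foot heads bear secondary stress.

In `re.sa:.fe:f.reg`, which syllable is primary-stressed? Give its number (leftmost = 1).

4

Weights: 1 re L, 2 sa: H, 3 fe:f H, 4 reg H.
Parse left to right (heavy = foot alone; LL = one foot; stranded L unfooted): re (ˈsa:) (ˈfe:f) (ˈreg).
Foot heads: 2, 3, 4.
Primary stress on the rightmost head = syllable 4.
Primary stress: syllable 4 → re.sa:.fe:f.ˈreg.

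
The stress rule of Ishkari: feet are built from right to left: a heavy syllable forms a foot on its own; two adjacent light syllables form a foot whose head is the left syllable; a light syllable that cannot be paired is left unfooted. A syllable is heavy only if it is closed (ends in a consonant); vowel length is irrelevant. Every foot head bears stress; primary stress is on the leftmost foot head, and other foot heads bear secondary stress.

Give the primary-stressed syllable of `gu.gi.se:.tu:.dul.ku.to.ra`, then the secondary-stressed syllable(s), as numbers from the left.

primary 1, secondary 3, 5, 7

Weights: 1 gu L, 2 gi L, 3 se: L, 4 tu: L, 5 dul H, 6 ku L, 7 to L, 8 ra L.
Parse right to left (heavy = foot alone; LL = one foot; stranded L unfooted): (ˈgu.gi) (ˈse:.tu:) (ˈdul) ku (ˈto.ra).
Foot heads: 1, 3, 5, 7.
Primary stress on the leftmost head = syllable 1.
Secondary stress on 3, 5, 7: ˈgu.gi.ˌse:.tu:.ˌdul.ku.ˌto.ra.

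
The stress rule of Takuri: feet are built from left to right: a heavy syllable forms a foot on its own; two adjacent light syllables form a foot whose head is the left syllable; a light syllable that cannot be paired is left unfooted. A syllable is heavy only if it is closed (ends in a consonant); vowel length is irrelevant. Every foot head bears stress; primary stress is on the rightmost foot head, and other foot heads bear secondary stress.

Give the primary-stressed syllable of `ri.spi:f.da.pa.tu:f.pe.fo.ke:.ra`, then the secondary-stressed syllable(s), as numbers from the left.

primary 8, secondary 2, 3, 5, 6

Weights: 1 ri L, 2 spi:f H, 3 da L, 4 pa L, 5 tu:f H, 6 pe L, 7 fo L, 8 ke: L, 9 ra L.
Parse left to right (heavy = foot alone; LL = one foot; stranded L unfooted): ri (ˈspi:f) (ˈda.pa) (ˈtu:f) (ˈpe.fo) (ˈke:.ra).
Foot heads: 2, 3, 5, 6, 8.
Primary stress on the rightmost head = syllable 8.
Secondary stress on 2, 3, 5, 6: ri.ˌspi:f.ˌda.pa.ˌtu:f.ˌpe.fo.ˈke:.ra.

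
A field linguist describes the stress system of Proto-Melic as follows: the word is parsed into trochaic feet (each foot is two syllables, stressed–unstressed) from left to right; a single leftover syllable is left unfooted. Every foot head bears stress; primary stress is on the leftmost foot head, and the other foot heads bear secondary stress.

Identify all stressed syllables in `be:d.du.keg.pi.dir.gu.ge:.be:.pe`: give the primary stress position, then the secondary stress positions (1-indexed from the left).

Parse left to right into trochaic (ˈσσ) feet: (ˈbe:d.du) (ˈkeg.pi) (ˈdir.gu) (ˈge:.be:) pe. Syllable 9 is left unfooted.
Foot heads (stressed positions): 1, 3, 5, 7.
End Rule Leftmost: primary stress on the leftmost head = syllable 1.
Secondary stress on 3, 5, 7: ˈbe:d.du.ˌkeg.pi.ˌdir.gu.ˌge:.be:.pe.

primary 1, secondary 3, 5, 7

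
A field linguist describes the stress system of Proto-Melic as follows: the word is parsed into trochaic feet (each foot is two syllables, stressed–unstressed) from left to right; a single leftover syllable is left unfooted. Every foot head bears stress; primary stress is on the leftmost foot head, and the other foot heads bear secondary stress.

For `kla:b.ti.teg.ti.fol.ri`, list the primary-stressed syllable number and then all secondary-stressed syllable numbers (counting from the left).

primary 1, secondary 3, 5

Parse left to right into trochaic (ˈσσ) feet: (ˈkla:b.ti) (ˈteg.ti) (ˈfol.ri).
Foot heads (stressed positions): 1, 3, 5.
End Rule Leftmost: primary stress on the leftmost head = syllable 1.
Secondary stress on 3, 5: ˈkla:b.ti.ˌteg.ti.ˌfol.ri.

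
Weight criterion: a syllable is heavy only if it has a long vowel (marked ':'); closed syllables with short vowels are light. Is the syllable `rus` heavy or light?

`rus`: short vowel, closed (coda /s/). Short vowel → light.

light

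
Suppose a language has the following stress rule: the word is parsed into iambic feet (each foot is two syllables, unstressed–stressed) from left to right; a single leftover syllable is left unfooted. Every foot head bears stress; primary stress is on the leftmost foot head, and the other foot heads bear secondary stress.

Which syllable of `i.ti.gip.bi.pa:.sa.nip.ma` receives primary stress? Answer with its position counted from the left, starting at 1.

2

Parse left to right into iambic (σˈσ) feet: (i.ˈti) (gip.ˈbi) (pa:.ˈsa) (nip.ˈma).
Foot heads (stressed positions): 2, 4, 6, 8.
End Rule Leftmost: primary stress on the leftmost head = syllable 2.
Primary stress: syllable 2 → i.ˈti.gip.bi.pa:.sa.nip.ma.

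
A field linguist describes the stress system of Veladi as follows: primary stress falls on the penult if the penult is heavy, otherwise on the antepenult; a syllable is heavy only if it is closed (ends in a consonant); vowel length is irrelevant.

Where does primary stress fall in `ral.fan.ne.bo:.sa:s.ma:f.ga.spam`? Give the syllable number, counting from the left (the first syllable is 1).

Weights: 6 ma:f H, 7 ga L, 8 spam H.
The penult (syllable 7, ga) is light, so stress falls on the antepenult (syllable 6, ma:f).
Primary stress: syllable 6 → ral.fan.ne.bo:.sa:s.ˈma:f.ga.spam.

6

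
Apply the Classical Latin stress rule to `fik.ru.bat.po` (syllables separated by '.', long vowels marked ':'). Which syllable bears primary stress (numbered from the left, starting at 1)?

3

Classical Latin: stress the penult if heavy (long vowel or closed), else the antepenult.
Weights: 2 ru L, 3 bat H, 4 po L.
The penult (syllable 3, bat) is heavy, so it takes stress.
Stress on syllable 3: fik.ru.ˈbat.po.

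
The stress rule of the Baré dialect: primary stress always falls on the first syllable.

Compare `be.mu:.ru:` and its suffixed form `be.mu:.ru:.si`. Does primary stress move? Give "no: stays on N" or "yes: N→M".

Base `be.mu:.ru:` (3 syllables):
  The word has 3 syllables; the first syllable is syllable 1 (be).
  → primary stress on syllable 1.
Suffixed `be.mu:.ru:.si` (4 syllables):
  The word has 4 syllables; the first syllable is syllable 1 (be).
  → primary stress on syllable 1.

no: stays on 1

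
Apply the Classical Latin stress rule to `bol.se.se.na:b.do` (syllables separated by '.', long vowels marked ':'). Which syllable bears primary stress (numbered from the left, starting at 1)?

4

Classical Latin: stress the penult if heavy (long vowel or closed), else the antepenult.
Weights: 3 se L, 4 na:b H, 5 do L.
The penult (syllable 4, na:b) is heavy, so it takes stress.
Stress on syllable 4: bol.se.se.ˈna:b.do.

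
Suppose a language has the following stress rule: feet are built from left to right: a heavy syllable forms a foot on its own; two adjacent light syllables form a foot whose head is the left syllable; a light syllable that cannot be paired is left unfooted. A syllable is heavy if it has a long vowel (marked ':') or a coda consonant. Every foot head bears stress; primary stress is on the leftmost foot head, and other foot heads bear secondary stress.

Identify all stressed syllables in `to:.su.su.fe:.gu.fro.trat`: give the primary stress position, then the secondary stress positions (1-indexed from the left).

primary 1, secondary 2, 4, 5, 7

Weights: 1 to: H, 2 su L, 3 su L, 4 fe: H, 5 gu L, 6 fro L, 7 trat H.
Parse left to right (heavy = foot alone; LL = one foot; stranded L unfooted): (ˈto:) (ˈsu.su) (ˈfe:) (ˈgu.fro) (ˈtrat).
Foot heads: 1, 2, 4, 5, 7.
Primary stress on the leftmost head = syllable 1.
Secondary stress on 2, 4, 5, 7: ˈto:.ˌsu.su.ˌfe:.ˌgu.fro.ˌtrat.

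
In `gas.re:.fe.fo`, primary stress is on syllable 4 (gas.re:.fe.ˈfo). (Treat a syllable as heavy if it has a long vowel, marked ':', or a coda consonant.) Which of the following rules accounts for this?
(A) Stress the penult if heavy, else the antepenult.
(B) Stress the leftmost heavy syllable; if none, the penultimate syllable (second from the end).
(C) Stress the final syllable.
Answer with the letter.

Rule A → syllable 2 (observed: 4).
Rule B → syllable 1 (observed: 4).
Rule C → syllable 4 ✓.

C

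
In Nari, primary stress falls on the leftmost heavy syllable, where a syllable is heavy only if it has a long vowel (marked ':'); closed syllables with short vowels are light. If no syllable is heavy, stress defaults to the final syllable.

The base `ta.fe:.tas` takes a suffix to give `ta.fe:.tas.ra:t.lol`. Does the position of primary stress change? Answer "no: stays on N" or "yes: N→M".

Base `ta.fe:.tas` (3 syllables):
  Weights: 1 ta L, 2 fe: H, 3 tas L.
  Heavy syllables in the domain: 2. The leftmost is syllable 2 (fe:).
  → primary stress on syllable 2.
Suffixed `ta.fe:.tas.ra:t.lol` (5 syllables):
  Weights: 1 ta L, 2 fe: H, 3 tas L, 4 ra:t H, 5 lol L.
  Heavy syllables in the domain: 2, 4. The leftmost is syllable 2 (fe:).
  → primary stress on syllable 2.

no: stays on 2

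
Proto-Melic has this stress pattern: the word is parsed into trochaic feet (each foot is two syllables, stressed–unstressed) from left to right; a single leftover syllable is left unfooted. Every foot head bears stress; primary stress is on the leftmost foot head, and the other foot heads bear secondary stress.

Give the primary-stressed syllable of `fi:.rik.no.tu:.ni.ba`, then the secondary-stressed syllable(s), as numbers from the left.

primary 1, secondary 3, 5

Parse left to right into trochaic (ˈσσ) feet: (ˈfi:.rik) (ˈno.tu:) (ˈni.ba).
Foot heads (stressed positions): 1, 3, 5.
End Rule Leftmost: primary stress on the leftmost head = syllable 1.
Secondary stress on 3, 5: ˈfi:.rik.ˌno.tu:.ˌni.ba.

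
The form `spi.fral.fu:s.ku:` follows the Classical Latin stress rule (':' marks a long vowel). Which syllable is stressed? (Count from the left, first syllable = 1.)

Classical Latin: stress the penult if heavy (long vowel or closed), else the antepenult.
Weights: 2 fral H, 3 fu:s H, 4 ku: H.
The penult (syllable 3, fu:s) is heavy, so it takes stress.
Stress on syllable 3: spi.fral.ˈfu:s.ku:.

3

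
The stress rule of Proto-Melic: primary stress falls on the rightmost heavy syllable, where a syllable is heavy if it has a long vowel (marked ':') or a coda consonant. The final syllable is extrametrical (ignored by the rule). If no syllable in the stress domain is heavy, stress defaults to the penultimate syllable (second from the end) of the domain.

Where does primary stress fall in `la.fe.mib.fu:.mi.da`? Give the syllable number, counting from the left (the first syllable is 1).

4

The final syllable (6, da) is extrametrical; the stress domain is syllables 1–5.
Weights: 1 la L, 2 fe L, 3 mib H, 4 fu: H, 5 mi L.
Heavy syllables in the domain: 3, 4. The rightmost is syllable 4 (fu:).
Primary stress: syllable 4 → la.fe.mib.ˈfu:.mi.da.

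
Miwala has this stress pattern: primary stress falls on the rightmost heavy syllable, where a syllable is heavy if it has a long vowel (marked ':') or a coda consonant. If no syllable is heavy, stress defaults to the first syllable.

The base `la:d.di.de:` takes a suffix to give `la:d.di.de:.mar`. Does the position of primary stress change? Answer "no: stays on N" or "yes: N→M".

Base `la:d.di.de:` (3 syllables):
  Weights: 1 la:d H, 2 di L, 3 de: H.
  Heavy syllables in the domain: 1, 3. The rightmost is syllable 3 (de:).
  → primary stress on syllable 3.
Suffixed `la:d.di.de:.mar` (4 syllables):
  Weights: 1 la:d H, 2 di L, 3 de: H, 4 mar H.
  Heavy syllables in the domain: 1, 3, 4. The rightmost is syllable 4 (mar).
  → primary stress on syllable 4.

yes: 3→4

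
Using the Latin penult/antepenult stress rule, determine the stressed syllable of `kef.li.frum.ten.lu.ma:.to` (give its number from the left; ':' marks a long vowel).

Classical Latin: stress the penult if heavy (long vowel or closed), else the antepenult.
Weights: 5 lu L, 6 ma: H, 7 to L.
The penult (syllable 6, ma:) is heavy, so it takes stress.
Stress on syllable 6: kef.li.frum.ten.lu.ˈma:.to.

6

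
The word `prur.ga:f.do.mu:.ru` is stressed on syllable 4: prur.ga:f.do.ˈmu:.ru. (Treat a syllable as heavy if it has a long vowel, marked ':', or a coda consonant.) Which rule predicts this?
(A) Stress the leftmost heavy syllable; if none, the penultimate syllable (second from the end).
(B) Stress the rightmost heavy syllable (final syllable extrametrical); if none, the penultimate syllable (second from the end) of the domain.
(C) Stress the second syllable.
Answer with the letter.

Rule A → syllable 1 (observed: 4).
Rule B → syllable 4 ✓.
Rule C → syllable 2 (observed: 4).

B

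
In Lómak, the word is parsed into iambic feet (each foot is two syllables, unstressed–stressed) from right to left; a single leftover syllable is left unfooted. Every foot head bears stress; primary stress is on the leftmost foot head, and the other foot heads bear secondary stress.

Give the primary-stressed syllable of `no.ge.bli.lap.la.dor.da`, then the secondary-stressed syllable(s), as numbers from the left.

Parse right to left into iambic (σˈσ) feet: no (ge.ˈbli) (lap.ˈla) (dor.ˈda). Syllable 1 is left unfooted.
Foot heads (stressed positions): 3, 5, 7.
End Rule Leftmost: primary stress on the leftmost head = syllable 3.
Secondary stress on 5, 7: no.ge.ˈbli.lap.ˌla.dor.ˌda.

primary 3, secondary 5, 7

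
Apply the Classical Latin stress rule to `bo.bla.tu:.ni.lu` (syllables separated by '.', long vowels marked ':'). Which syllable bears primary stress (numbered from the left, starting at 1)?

3

Classical Latin: stress the penult if heavy (long vowel or closed), else the antepenult.
Weights: 3 tu: H, 4 ni L, 5 lu L.
The penult (syllable 4, ni) is light, so stress falls on the antepenult (syllable 3, tu:).
Stress on syllable 3: bo.bla.ˈtu:.ni.lu.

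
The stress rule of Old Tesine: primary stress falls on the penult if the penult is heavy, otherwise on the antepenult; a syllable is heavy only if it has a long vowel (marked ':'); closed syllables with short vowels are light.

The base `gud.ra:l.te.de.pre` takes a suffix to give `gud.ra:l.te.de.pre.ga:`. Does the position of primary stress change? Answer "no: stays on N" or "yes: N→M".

Base `gud.ra:l.te.de.pre` (5 syllables):
  Weights: 3 te L, 4 de L, 5 pre L.
  The penult (syllable 4, de) is light, so stress falls on the antepenult (syllable 3, te).
  → primary stress on syllable 3.
Suffixed `gud.ra:l.te.de.pre.ga:` (6 syllables):
  Weights: 4 de L, 5 pre L, 6 ga: H.
  The penult (syllable 5, pre) is light, so stress falls on the antepenult (syllable 4, de).
  → primary stress on syllable 4.

yes: 3→4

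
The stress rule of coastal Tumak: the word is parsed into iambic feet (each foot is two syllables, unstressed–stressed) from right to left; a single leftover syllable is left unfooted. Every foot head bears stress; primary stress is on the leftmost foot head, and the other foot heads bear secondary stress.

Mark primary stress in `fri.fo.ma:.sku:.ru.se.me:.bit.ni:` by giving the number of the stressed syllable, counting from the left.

3

Parse right to left into iambic (σˈσ) feet: fri (fo.ˈma:) (sku:.ˈru) (se.ˈme:) (bit.ˈni:). Syllable 1 is left unfooted.
Foot heads (stressed positions): 3, 5, 7, 9.
End Rule Leftmost: primary stress on the leftmost head = syllable 3.
Primary stress: syllable 3 → fri.fo.ˈma:.sku:.ru.se.me:.bit.ni:.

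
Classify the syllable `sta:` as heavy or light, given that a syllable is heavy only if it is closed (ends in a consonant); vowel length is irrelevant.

light

`sta:`: long vowel, open (no coda). Open (no coda) → light.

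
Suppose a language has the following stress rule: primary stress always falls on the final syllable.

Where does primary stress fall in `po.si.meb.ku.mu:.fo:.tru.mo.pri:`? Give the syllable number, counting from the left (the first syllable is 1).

9

The word has 9 syllables; the final syllable is syllable 9 (pri:).
Primary stress: syllable 9 → po.si.meb.ku.mu:.fo:.tru.mo.ˈpri:.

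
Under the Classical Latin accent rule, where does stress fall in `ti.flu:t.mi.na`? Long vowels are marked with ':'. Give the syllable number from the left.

2

Classical Latin: stress the penult if heavy (long vowel or closed), else the antepenult.
Weights: 2 flu:t H, 3 mi L, 4 na L.
The penult (syllable 3, mi) is light, so stress falls on the antepenult (syllable 2, flu:t).
Stress on syllable 2: ti.ˈflu:t.mi.na.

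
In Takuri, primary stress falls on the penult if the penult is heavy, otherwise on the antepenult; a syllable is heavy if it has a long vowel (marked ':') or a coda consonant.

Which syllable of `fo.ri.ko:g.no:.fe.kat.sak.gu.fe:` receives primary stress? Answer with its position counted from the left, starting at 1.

Weights: 7 sak H, 8 gu L, 9 fe: H.
The penult (syllable 8, gu) is light, so stress falls on the antepenult (syllable 7, sak).
Primary stress: syllable 7 → fo.ri.ko:g.no:.fe.kat.ˈsak.gu.fe:.

7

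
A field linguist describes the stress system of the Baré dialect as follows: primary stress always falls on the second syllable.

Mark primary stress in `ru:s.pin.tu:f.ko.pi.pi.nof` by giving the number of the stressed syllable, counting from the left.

2

The word has 7 syllables; the second syllable is syllable 2 (pin).
Primary stress: syllable 2 → ru:s.ˈpin.tu:f.ko.pi.pi.nof.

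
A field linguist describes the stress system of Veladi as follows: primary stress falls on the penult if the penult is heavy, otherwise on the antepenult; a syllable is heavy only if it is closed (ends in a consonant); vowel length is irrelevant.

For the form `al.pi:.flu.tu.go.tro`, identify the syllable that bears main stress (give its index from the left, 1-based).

Weights: 4 tu L, 5 go L, 6 tro L.
The penult (syllable 5, go) is light, so stress falls on the antepenult (syllable 4, tu).
Primary stress: syllable 4 → al.pi:.flu.ˈtu.go.tro.

4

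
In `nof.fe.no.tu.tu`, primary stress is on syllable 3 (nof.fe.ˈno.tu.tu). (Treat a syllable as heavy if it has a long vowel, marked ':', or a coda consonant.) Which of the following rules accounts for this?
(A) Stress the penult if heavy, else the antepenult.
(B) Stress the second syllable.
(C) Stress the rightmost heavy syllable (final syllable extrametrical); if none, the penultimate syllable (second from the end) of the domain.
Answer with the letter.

Rule A → syllable 3 ✓.
Rule B → syllable 2 (observed: 3).
Rule C → syllable 1 (observed: 3).

A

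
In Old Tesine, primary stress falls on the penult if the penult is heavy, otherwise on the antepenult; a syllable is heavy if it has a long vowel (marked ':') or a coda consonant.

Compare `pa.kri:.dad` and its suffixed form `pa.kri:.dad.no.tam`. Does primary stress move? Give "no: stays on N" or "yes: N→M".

Base `pa.kri:.dad` (3 syllables):
  Weights: 1 pa L, 2 kri: H, 3 dad H.
  The penult (syllable 2, kri:) is heavy, so it takes stress.
  → primary stress on syllable 2.
Suffixed `pa.kri:.dad.no.tam` (5 syllables):
  Weights: 3 dad H, 4 no L, 5 tam H.
  The penult (syllable 4, no) is light, so stress falls on the antepenult (syllable 3, dad).
  → primary stress on syllable 3.

yes: 2→3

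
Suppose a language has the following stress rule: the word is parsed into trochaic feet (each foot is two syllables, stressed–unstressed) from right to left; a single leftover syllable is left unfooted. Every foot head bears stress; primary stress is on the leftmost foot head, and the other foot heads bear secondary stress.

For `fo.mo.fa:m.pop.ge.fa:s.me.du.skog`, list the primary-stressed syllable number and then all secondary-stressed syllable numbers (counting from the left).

primary 2, secondary 4, 6, 8

Parse right to left into trochaic (ˈσσ) feet: fo (ˈmo.fa:m) (ˈpop.ge) (ˈfa:s.me) (ˈdu.skog). Syllable 1 is left unfooted.
Foot heads (stressed positions): 2, 4, 6, 8.
End Rule Leftmost: primary stress on the leftmost head = syllable 2.
Secondary stress on 4, 6, 8: fo.ˈmo.fa:m.ˌpop.ge.ˌfa:s.me.ˌdu.skog.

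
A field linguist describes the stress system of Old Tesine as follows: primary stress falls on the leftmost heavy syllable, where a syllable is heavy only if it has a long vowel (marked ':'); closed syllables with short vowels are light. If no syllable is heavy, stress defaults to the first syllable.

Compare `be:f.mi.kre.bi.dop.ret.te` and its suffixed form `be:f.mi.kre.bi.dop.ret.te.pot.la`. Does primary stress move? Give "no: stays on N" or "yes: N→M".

Base `be:f.mi.kre.bi.dop.ret.te` (7 syllables):
  Weights: 1 be:f H, 2 mi L, 3 kre L, 4 bi L, 5 dop L, 6 ret L, 7 te L.
  Heavy syllables in the domain: 1. The leftmost is syllable 1 (be:f).
  → primary stress on syllable 1.
Suffixed `be:f.mi.kre.bi.dop.ret.te.pot.la` (9 syllables):
  Weights: 1 be:f H, 2 mi L, 3 kre L, 4 bi L, 5 dop L, 6 ret L, 7 te L, 8 pot L, 9 la L.
  Heavy syllables in the domain: 1. The leftmost is syllable 1 (be:f).
  → primary stress on syllable 1.

no: stays on 1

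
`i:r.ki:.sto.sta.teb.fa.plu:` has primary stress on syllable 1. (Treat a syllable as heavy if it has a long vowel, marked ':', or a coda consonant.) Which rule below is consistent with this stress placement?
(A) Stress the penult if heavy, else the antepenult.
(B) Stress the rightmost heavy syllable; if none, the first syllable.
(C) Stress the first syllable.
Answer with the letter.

C

Rule A → syllable 5 (observed: 1).
Rule B → syllable 7 (observed: 1).
Rule C → syllable 1 ✓.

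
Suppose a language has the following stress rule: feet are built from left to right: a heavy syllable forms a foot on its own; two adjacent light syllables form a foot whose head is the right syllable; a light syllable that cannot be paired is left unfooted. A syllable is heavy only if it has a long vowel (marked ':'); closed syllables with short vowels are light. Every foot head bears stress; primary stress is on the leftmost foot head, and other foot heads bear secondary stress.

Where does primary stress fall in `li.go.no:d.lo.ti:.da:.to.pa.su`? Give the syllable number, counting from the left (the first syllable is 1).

2

Weights: 1 li L, 2 go L, 3 no:d H, 4 lo L, 5 ti: H, 6 da: H, 7 to L, 8 pa L, 9 su L.
Parse left to right (heavy = foot alone; LL = one foot; stranded L unfooted): (li.ˈgo) (ˈno:d) lo (ˈti:) (ˈda:) (to.ˈpa) su.
Foot heads: 2, 3, 5, 6, 8.
Primary stress on the leftmost head = syllable 2.
Primary stress: syllable 2 → li.ˈgo.no:d.lo.ti:.da:.to.pa.su.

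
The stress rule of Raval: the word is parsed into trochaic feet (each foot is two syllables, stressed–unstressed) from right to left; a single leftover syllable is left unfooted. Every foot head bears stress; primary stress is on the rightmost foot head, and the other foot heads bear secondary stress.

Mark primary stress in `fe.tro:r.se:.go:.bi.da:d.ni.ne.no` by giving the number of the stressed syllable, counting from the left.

Parse right to left into trochaic (ˈσσ) feet: fe (ˈtro:r.se:) (ˈgo:.bi) (ˈda:d.ni) (ˈne.no). Syllable 1 is left unfooted.
Foot heads (stressed positions): 2, 4, 6, 8.
End Rule Rightmost: primary stress on the rightmost head = syllable 8.
Primary stress: syllable 8 → fe.tro:r.se:.go:.bi.da:d.ni.ˈne.no.

8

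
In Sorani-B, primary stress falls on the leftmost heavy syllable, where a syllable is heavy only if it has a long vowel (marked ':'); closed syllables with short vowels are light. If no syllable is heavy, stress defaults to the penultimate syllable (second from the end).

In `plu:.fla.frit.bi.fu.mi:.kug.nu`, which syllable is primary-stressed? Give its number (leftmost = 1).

Weights: 1 plu: H, 2 fla L, 3 frit L, 4 bi L, 5 fu L, 6 mi: H, 7 kug L, 8 nu L.
Heavy syllables in the domain: 1, 6. The leftmost is syllable 1 (plu:).
Primary stress: syllable 1 → ˈplu:.fla.frit.bi.fu.mi:.kug.nu.

1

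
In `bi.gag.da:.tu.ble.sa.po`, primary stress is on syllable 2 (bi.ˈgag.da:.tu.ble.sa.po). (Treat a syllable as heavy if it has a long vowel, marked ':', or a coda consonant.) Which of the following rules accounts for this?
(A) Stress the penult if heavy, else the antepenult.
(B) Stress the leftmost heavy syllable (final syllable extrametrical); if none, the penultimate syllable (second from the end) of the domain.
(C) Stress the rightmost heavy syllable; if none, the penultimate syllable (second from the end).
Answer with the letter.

Rule A → syllable 5 (observed: 2).
Rule B → syllable 2 ✓.
Rule C → syllable 3 (observed: 2).

B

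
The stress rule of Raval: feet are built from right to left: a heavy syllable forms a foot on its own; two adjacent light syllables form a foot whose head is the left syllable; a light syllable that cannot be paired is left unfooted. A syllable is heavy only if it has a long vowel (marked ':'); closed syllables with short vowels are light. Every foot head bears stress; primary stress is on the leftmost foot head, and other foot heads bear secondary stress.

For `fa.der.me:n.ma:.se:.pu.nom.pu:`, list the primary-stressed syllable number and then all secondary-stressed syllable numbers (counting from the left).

primary 1, secondary 3, 4, 5, 6, 8

Weights: 1 fa L, 2 der L, 3 me:n H, 4 ma: H, 5 se: H, 6 pu L, 7 nom L, 8 pu: H.
Parse right to left (heavy = foot alone; LL = one foot; stranded L unfooted): (ˈfa.der) (ˈme:n) (ˈma:) (ˈse:) (ˈpu.nom) (ˈpu:).
Foot heads: 1, 3, 4, 5, 6, 8.
Primary stress on the leftmost head = syllable 1.
Secondary stress on 3, 4, 5, 6, 8: ˈfa.der.ˌme:n.ˌma:.ˌse:.ˌpu.nom.ˌpu:.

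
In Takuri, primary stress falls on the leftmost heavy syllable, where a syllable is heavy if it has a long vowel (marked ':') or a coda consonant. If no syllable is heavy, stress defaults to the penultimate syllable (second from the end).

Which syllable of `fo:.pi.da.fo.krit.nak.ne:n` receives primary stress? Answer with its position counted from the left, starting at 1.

Weights: 1 fo: H, 2 pi L, 3 da L, 4 fo L, 5 krit H, 6 nak H, 7 ne:n H.
Heavy syllables in the domain: 1, 5, 6, 7. The leftmost is syllable 1 (fo:).
Primary stress: syllable 1 → ˈfo:.pi.da.fo.krit.nak.ne:n.

1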